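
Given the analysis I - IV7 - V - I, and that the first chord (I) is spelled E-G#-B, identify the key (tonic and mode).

The chord E is a major triad rooted on E; its label is I.
If E is scale degree 1 and the mode makes that degree carry a major triad, the tonic is E and the mode is major.

E major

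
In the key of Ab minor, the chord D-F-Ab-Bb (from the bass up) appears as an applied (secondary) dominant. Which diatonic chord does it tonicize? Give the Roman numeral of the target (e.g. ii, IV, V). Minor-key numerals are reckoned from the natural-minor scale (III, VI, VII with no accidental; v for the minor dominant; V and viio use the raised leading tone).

V

The chord is a dominant seventh chord on Bb.
A dominant resolves down a perfect fifth: Bb → Eb. In Ab minor, Eb is scale degree 5, i.e. V.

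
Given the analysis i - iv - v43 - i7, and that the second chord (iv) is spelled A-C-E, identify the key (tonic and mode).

iv is given as A-C-E — a minor triad with root A.
Counting down 3 scale steps from A places the tonic on E; a minor triad on degree 4 is diatonic only in minor.

E minor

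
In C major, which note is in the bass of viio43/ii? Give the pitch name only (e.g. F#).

The applied chord viio43/ii is rooted on C#: C#-E-G-Bb.
The figure 43 means second inversion — the fifth is in the bass.

G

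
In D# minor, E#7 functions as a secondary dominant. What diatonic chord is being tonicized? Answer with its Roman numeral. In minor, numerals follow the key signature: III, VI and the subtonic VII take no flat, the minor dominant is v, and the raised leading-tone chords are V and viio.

V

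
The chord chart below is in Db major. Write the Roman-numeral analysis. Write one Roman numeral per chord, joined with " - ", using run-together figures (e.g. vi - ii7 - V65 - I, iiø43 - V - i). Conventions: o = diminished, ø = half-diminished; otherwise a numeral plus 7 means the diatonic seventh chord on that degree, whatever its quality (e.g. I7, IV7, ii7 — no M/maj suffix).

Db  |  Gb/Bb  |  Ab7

Db has root Db, degree 1 in Db major, so I.
Gb/Bb has root Gb, degree 4 in Db major, so IV6.
Ab7 has root Ab, degree 5 in Db major, so V7.

I - IV6 - V7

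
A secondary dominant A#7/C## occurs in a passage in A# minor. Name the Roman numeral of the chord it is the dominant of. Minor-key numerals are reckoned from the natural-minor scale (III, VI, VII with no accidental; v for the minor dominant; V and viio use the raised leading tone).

The chord is a dominant seventh chord on A#.
A dominant resolves down a perfect fifth: A# → D#. In A# minor, D# is scale degree 4, i.e. iv.

iv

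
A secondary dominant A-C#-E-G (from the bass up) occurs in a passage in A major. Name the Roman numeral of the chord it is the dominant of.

The chord is a dominant seventh chord on A.
A dominant resolves down a perfect fifth: A → D. In A major, D is scale degree 4, i.e. IV.

IV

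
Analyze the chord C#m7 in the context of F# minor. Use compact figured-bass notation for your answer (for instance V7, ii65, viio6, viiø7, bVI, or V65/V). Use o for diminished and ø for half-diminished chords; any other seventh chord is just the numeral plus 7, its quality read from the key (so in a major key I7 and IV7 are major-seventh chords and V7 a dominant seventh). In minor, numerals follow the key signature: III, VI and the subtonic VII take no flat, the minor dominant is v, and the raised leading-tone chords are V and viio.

The pitches C#-E-G#-B form a minor seventh chord rooted on C#.
In F# minor, C# is the dominant; the diatonic minor seventh chord there is v7.

v7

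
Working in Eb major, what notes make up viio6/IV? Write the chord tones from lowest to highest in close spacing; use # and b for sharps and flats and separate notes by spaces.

Bb Db G

The slash marks an applied leading-tone chord: viio of IV. In Eb major, IV is Ab, so the leading tone to it is G, a half step below.
Building a diminished triad on G gives G-Bb-Db.
With the 6 figure the chord is in first inversion; from the bass Bb upward in close position it reads Bb-Db-G.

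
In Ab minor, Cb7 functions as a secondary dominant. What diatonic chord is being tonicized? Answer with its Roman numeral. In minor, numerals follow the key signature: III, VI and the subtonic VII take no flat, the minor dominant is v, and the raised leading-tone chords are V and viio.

VI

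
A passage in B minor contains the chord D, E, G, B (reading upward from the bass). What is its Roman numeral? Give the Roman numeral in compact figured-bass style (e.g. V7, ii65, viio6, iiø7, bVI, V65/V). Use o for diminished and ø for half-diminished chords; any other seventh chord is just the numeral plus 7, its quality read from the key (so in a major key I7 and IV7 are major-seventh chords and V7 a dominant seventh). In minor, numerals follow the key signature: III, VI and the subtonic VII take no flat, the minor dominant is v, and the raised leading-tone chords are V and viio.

iv42

Stacked in thirds the chord is E-G-B-D: a minor seventh chord on E.
In B minor, E is the subdominant; the diatonic minor seventh chord there is iv7.
With D in the bass the chord is in third inversion, so the figured bass is 42.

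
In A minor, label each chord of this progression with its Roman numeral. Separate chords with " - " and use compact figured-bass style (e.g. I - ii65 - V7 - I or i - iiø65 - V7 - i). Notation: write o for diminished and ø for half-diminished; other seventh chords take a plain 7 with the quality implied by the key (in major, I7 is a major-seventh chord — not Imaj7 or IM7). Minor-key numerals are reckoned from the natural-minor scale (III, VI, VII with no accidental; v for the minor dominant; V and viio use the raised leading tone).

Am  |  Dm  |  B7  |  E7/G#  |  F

Am: root A is the tonic; minor triad there is i.
Dm: minor triad on D = scale degree 4 → iv.
B7: a dominant seventh chord on B, the applied dominant of V → V7/V.
E7/G#: dominant seventh chord on E = scale degree 5 → V65.
F has root F, degree 6 in A minor, so VI.

i - iv - V7/V - V65 - VI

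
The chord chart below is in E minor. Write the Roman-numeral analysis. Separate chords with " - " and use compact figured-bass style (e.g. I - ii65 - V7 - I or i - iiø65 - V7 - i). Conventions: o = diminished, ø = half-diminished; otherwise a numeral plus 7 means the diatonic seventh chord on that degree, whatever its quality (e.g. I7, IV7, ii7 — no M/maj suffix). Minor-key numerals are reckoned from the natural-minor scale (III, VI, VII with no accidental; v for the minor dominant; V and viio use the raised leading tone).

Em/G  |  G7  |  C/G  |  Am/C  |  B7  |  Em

Em/G has root E, degree 1 in E minor, so i6.
G7: a dominant seventh chord on G, the applied dominant of VI → V7/VI.
C/G has root C, degree 6 in E minor, so VI64.
Am/C: minor triad on A = scale degree 4 → iv6.
B7: dominant seventh chord on B = scale degree 5 → V7.
Em: minor triad on E = scale degree 1 → i.

i6 - V7/VI - VI64 - iv6 - V7 - i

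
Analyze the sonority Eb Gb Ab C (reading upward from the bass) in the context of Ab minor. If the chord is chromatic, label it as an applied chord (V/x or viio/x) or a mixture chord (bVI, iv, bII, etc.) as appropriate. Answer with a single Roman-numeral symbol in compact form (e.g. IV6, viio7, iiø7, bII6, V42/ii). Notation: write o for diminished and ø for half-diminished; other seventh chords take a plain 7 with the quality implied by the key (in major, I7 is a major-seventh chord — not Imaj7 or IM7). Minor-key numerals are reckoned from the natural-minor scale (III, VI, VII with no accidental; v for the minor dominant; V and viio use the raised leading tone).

Stacked in thirds the chord is Ab-C-Eb-Gb: a dominant seventh chord on Ab.
Ab is not a diatonic chord root with this quality in Ab minor, but it lies a perfect fifth above Db (iv), so the chord functions as an applied dominant of iv.
With Eb in the bass the chord is in second inversion, so the figured bass is 43.

V43/iv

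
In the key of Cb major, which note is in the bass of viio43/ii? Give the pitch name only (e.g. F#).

Gb

The applied chord viio43/ii is rooted on C: C-Eb-Gb-Bbb.
The figure 43 means second inversion — the fifth is in the bass.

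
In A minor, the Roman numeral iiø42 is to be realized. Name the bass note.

iiø in A minor has root B; the chord is B-D-F-A.
The figure 42 means third inversion — the seventh is in the bass.

A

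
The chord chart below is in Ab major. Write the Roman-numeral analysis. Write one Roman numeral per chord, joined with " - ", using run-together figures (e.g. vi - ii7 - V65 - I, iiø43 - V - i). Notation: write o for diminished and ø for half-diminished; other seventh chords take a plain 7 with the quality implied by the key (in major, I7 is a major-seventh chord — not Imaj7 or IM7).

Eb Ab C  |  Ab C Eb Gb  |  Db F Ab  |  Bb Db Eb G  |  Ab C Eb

I64 - V7/IV - IV - V43 - I

Eb-Ab-C: major triad on Ab = scale degree 1 → I64.
Ab-C-Eb-Gb is the secondary dominant of IV (dominant seventh chord on Ab): V7/IV.
Db-F-Ab has root Db, degree 4 in Ab major, so IV.
Bb-Db-Eb-G has root Eb, degree 5 in Ab major, so V43.
Ab-C-Eb: major triad on Ab = scale degree 1 → I.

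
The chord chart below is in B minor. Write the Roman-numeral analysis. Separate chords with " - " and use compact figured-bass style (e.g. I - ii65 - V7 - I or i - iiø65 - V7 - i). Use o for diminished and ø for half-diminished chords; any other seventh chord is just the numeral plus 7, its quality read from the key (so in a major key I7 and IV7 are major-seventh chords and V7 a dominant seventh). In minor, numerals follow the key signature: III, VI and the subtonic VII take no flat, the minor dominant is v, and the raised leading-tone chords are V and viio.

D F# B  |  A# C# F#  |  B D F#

i6 - V6 - i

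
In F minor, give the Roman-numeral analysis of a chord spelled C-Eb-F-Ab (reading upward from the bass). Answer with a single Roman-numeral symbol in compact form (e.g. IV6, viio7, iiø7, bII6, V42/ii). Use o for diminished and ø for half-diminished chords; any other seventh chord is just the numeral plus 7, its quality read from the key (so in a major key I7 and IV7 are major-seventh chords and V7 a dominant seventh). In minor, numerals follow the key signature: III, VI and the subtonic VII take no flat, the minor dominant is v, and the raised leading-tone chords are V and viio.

i43

Stacked in thirds the chord is F-Ab-C-Eb: a minor seventh chord on F.
In F minor, F is the tonic; the diatonic minor seventh chord there is i7.
With C in the bass the chord is in second inversion, so the figured bass is 43.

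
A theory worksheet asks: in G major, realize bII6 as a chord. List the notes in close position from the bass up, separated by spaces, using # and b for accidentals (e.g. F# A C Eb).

Scale degree 2 in G major is A; lowering it a half step gives Ab. bII6 is the Neapolitan sixth — a major triad on the lowered second degree, here in its customary first inversion.
So the chord is Ab-C-Eb.
With the 6 figure the chord is in first inversion; from the bass C upward in close position it reads C-Eb-Ab.

C Eb Ab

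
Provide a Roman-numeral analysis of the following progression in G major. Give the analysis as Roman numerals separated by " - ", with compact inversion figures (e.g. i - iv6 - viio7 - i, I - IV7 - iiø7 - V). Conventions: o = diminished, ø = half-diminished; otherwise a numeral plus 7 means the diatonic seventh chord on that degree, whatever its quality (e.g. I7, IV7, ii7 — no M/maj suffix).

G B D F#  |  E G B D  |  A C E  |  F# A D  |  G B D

I7 - vi7 - ii - V6 - I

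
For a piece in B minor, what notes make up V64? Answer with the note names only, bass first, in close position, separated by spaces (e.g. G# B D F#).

C# F# A#

In B minor, the dominant is F#. The dominant is major (leading tone raised), so V is a major triad.
That chord is spelled F#-A#-C#.
The figured bass 64 indicates second inversion, placing the fifth (C#) in the bass: C#-F#-A#.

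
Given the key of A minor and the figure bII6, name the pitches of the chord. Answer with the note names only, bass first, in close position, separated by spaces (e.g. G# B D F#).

D F Bb

bII6 is the Neapolitan sixth — a major triad on the lowered second degree, here in its customary first inversion. In A minor that root is Bb.
So the chord is Bb-D-F.
The figured bass 6 indicates first inversion, placing the third (D) in the bass: D-F-Bb.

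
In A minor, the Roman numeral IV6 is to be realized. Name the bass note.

IV in A minor has root D; the chord is D-F#-A.
The figure 6 means first inversion — the third is in the bass.

F#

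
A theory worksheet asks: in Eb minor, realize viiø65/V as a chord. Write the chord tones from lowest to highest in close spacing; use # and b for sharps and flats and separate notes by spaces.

The slash marks an applied leading-tone chord: viio of V. In Eb minor, V is Bb, so the leading tone to it is A, a half step below.
Building a half-diminished seventh chord on A gives A-C-Eb-G.
The figured bass 65 indicates first inversion, placing the third (C) in the bass: C-Eb-G-A.

C Eb G A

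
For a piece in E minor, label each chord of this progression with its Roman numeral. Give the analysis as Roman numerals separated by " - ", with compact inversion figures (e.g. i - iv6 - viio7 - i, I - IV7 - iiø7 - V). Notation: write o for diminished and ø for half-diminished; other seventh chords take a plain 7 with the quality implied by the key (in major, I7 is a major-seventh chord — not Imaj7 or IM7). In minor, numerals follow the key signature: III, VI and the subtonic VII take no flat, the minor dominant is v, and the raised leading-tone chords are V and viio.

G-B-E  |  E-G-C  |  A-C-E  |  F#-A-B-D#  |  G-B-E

i6 - VI6 - iv - V43 - i6

G-B-E has root E, degree 1 in E minor, so i6.
E-G-C: major triad on C = scale degree 6 → VI6.
A-C-E: root A is the subdominant; minor triad there is iv.
F#-A-B-D#: root B is the dominant; dominant seventh chord there is V43.
G-B-E: minor triad on E = scale degree 1 → i6.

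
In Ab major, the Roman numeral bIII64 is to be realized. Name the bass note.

Gb

bIII in Ab major has root Cb; the chord is Cb-Eb-Gb.
The figure 64 means second inversion — the fifth is in the bass.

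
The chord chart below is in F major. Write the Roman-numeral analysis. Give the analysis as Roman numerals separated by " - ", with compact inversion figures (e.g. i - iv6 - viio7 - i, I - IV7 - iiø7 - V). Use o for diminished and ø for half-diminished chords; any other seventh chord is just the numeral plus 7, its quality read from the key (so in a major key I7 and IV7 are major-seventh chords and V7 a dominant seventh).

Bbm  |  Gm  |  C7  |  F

iv - ii - V7 - I

Bbm is non-diatonic — iv, a mixture chord from F minor.
Gm: root G is the supertonic; minor triad there is ii.
C7: root C is the dominant; dominant seventh chord there is V7.
F has root F, degree 1 in F major, so I.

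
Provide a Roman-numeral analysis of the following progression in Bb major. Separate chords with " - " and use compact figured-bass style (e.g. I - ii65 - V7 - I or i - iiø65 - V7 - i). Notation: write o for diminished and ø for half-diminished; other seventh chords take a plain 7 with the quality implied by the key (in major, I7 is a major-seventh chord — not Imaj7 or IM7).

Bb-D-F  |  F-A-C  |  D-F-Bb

I - V - I6

Bb-D-F has root Bb, degree 1 in Bb major, so I.
F-A-C: major triad on F = scale degree 5 → V.
D-F-Bb: root Bb is the tonic; major triad there is I6.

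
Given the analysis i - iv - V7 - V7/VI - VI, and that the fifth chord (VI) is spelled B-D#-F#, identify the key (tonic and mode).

D# minor

The anchor chord is a major triad on B, labeled VI.
VI on B implies B is the submediant; that puts the tonic at D#, and the uppercase numeral fits minor mode.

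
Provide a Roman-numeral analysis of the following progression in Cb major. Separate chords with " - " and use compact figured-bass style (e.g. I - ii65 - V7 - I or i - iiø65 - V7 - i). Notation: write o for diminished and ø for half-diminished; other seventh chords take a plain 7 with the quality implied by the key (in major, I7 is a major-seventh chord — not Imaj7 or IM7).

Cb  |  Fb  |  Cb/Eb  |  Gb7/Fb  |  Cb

I - IV - I6 - V42 - I

Cb: root Cb is the tonic; major triad there is I.
Fb: root Fb is the subdominant; major triad there is IV.
Cb/Eb: major triad on Cb = scale degree 1 → I6.
Gb7/Fb: dominant seventh chord on Gb = scale degree 5 → V42.
Cb: major triad on Cb = scale degree 1 → I.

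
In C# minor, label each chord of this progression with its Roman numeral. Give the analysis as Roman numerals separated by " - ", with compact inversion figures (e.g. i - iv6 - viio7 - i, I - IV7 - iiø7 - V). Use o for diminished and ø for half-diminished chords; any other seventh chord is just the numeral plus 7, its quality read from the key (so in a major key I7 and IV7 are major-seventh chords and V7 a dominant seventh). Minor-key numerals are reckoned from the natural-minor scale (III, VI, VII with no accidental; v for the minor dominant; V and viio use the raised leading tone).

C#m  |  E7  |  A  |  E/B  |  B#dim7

i - V7/VI - VI - III64 - viio7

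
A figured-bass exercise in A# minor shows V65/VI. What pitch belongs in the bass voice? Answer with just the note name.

The applied chord V65/VI is rooted on C#: C#-E#-G#-B.
The figure 65 means first inversion — the third is in the bass.

E#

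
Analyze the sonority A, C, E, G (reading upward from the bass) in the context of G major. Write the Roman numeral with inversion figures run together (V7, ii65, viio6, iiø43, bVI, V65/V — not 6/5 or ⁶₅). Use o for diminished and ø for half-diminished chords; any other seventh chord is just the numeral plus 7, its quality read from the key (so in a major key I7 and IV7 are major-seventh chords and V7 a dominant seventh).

ii7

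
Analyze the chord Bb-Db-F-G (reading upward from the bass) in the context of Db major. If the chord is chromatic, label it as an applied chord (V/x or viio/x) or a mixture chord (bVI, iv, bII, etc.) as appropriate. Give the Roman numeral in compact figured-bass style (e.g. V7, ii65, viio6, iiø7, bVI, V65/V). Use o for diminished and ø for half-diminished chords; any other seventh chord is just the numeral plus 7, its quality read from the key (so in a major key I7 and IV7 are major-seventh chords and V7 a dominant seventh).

viiø65/V

Stacked in thirds the chord is G-Bb-Db-F: a half-diminished seventh chord on G.
G sits a half step below Ab (V in Db major); a diminished chord there is the applied leading-tone chord of V.
With Bb in the bass the chord is in first inversion, so the figured bass is 65.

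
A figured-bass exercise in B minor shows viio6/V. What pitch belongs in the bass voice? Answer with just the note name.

G#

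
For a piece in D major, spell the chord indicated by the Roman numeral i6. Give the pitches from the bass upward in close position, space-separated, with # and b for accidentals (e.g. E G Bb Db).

F A D

i6 is the minor tonic, borrowed from the parallel minor. In D major that root is D.
So the chord is D-F-A.
With the 6 figure the chord is in first inversion; from the bass F upward in close position it reads F-A-D.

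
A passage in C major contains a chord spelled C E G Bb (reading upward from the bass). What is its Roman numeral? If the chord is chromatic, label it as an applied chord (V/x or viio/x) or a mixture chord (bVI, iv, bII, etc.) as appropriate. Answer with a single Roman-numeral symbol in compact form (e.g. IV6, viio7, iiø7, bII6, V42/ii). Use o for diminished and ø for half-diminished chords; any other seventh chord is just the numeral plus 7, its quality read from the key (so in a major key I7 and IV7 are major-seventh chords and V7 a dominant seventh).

V7/IV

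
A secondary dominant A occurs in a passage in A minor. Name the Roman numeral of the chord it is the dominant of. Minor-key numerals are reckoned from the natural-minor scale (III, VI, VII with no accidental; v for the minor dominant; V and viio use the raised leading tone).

iv

The chord is a major triad on A.
A dominant resolves down a perfect fifth: A → D. In A minor, D is scale degree 4, i.e. iv.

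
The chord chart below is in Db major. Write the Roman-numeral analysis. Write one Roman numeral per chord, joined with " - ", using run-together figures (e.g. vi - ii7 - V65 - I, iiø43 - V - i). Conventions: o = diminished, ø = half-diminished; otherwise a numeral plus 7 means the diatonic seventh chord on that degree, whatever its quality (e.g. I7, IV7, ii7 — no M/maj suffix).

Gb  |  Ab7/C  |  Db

IV - V65 - I

Gb has root Gb, degree 4 in Db major, so IV.
Ab7/C: dominant seventh chord on Ab = scale degree 5 → V65.
Db has root Db, degree 1 in Db major, so I.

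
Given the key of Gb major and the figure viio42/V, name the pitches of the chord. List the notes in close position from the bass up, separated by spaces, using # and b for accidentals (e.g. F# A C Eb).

viio42/V is a secondary leading-tone chord. The target V is Db in Gb major; the applied chord is rooted a semitone below, on C.
Building a fully diminished seventh chord on C gives C-Eb-Gb-Bbb.
The figured bass 42 indicates third inversion, placing the seventh (Bbb) in the bass: Bbb-C-Eb-Gb.

Bbb C Eb Gb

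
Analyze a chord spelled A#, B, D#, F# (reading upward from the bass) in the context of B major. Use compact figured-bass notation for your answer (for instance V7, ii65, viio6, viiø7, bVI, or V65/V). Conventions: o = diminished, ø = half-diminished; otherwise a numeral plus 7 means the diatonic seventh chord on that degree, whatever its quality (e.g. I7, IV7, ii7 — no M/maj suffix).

I42

The pitches B-D#-F#-A# form a major seventh chord rooted on B.
B is scale degree 1 in B major, and a major seventh chord on that degree is written I7.
With A# in the bass the chord is in third inversion, so the figured bass is 42.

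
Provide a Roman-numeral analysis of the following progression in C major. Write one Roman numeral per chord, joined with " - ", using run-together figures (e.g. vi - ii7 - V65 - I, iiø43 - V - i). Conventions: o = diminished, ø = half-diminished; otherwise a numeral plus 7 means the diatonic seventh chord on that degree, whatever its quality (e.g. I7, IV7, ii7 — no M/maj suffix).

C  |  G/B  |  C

I - V6 - I

C has root C, degree 1 in C major, so I.
G/B: root G is the dominant; major triad there is V6.
C: root C is the tonic; major triad there is I.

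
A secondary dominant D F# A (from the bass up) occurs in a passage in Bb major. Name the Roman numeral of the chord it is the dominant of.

vi

The chord is a major triad on D.
A dominant resolves down a perfect fifth: D → G. In Bb major, G is scale degree 6, i.e. vi.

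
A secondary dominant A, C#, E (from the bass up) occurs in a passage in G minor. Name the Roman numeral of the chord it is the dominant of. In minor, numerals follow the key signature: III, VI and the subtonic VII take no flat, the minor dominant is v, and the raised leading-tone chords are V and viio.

V

The chord is a major triad on A.
A dominant resolves down a perfect fifth: A → D. In G minor, D is scale degree 5, i.e. V.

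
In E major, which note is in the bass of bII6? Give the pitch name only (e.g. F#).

bII in E major has root F; the chord is F-A-C.
The figure 6 means first inversion — the third is in the bass.

A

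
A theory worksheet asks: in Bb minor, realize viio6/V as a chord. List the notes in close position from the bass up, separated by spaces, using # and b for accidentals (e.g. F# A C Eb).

G Bb E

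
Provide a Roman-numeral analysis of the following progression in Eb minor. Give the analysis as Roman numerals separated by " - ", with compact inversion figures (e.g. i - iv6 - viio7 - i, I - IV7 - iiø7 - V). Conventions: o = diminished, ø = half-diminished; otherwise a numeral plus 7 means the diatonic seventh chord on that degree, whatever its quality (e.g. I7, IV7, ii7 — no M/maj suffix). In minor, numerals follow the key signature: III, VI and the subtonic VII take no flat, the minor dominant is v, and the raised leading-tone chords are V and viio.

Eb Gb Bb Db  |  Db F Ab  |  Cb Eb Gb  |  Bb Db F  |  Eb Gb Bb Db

Eb-Gb-Bb-Db: minor seventh chord on Eb = scale degree 1 → i7.
Db-F-Ab has root Db, degree 7 in Eb minor, so VII.
Cb-Eb-Gb: root Cb is the submediant; major triad there is VI.
Bb-Db-F: root Bb is the dominant; minor triad there is v.
Eb-Gb-Bb-Db has root Eb, degree 1 in Eb minor, so i7.

i7 - VII - VI - v - i7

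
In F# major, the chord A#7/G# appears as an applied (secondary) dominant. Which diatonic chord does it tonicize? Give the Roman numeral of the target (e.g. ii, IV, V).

The chord is a dominant seventh chord on A#.
A dominant resolves down a perfect fifth: A# → D#. In F# major, D# is scale degree 6, i.e. vi.

vi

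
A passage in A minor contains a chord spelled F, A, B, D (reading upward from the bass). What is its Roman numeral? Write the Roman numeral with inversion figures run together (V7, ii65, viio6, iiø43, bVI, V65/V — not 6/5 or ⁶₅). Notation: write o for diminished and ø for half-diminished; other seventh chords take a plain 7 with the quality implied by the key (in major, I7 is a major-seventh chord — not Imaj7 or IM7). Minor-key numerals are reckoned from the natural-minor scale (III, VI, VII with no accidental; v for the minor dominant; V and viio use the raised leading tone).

The pitches B-D-F-A form a half-diminished seventh chord rooted on B.
In A minor, B is the supertonic; the diatonic half-diminished seventh chord there is iiø7.
With F in the bass the chord is in second inversion, so the figured bass is 43.

iiø43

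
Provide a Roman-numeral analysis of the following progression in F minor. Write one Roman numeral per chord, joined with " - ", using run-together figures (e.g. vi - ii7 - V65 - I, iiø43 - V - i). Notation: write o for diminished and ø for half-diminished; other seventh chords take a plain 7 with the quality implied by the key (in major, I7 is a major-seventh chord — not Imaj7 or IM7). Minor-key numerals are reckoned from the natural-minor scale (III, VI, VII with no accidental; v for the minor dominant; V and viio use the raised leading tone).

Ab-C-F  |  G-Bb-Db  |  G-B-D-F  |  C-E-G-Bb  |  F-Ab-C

i6 - iio - V7/V - V7 - i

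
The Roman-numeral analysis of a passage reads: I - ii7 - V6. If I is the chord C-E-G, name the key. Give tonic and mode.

I is given as C-E-G — a major triad with root C.
If C is scale degree 1 and the mode makes that degree carry a major triad, the tonic is C and the mode is major.

C major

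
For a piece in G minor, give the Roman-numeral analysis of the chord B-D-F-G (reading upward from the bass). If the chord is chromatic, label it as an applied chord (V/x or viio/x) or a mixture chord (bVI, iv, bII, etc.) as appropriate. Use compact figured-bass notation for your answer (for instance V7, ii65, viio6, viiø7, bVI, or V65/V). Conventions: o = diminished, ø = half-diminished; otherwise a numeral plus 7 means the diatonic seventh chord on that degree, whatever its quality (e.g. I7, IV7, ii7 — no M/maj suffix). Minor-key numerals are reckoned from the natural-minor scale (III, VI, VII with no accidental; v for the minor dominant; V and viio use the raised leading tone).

Stacked in thirds the chord is G-B-D-F: a dominant seventh chord on G.
G is not a diatonic chord root with this quality in G minor, but it lies a perfect fifth above C (iv), so the chord functions as an applied dominant of iv.
With B in the bass the chord is in first inversion, so the figured bass is 65.

V65/iv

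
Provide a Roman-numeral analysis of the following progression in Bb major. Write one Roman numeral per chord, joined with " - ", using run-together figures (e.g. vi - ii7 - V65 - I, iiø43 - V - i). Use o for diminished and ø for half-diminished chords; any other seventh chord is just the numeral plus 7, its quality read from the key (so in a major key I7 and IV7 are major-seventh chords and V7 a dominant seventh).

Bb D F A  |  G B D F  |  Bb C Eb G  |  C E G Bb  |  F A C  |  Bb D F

Bb-D-F-A has root Bb, degree 1 in Bb major, so I7.
G-B-D-F is the secondary dominant of ii (dominant seventh chord on G): V7/ii.
Bb-C-Eb-G: minor seventh chord on C = scale degree 2 → ii42.
C-E-G-Bb: a dominant seventh chord on C, the applied dominant of V → V7/V.
F-A-C has root F, degree 5 in Bb major, so V.
Bb-D-F: major triad on Bb = scale degree 1 → I.

I7 - V7/ii - ii42 - V7/V - V - I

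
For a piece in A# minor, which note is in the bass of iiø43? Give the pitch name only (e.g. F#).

iiø in A# minor has root B#; the chord is B#-D#-F#-A#.
The figure 43 means second inversion — the fifth is in the bass.

F#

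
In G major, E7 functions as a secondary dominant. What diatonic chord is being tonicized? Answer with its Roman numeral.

ii

The chord is a dominant seventh chord on E.
A dominant resolves down a perfect fifth: E → A. In G major, A is scale degree 2, i.e. ii.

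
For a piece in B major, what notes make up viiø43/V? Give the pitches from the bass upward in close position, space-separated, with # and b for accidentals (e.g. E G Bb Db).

viiø43/V is a secondary leading-tone chord. The target V is F# in B major; the applied chord is rooted a semitone below, on E#.
Building a half-diminished seventh chord on E# gives E#-G#-B-D#.
The figured bass 43 indicates second inversion, placing the fifth (B) in the bass: B-D#-E#-G#.

B D# E# G#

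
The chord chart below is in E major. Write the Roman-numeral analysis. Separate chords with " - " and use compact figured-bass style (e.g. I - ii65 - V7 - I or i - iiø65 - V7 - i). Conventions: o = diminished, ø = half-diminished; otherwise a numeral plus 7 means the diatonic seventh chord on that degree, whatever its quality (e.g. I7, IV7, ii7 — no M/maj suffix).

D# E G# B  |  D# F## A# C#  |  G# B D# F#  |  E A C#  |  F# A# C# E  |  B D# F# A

I42 - V7/iii - iii7 - IV64 - V7/V - V7

D#-E-G#-B: root E is the tonic; major seventh chord there is I42.
D#-F##-A#-C#: chromatic; D# is V of iii, so V7/iii.
G#-B-D#-F# has root G#, degree 3 in E major, so iii7.
E-A-C#: major triad on A = scale degree 4 → IV64.
F#-A#-C#-E: a dominant seventh chord on F#, the applied dominant of V → V7/V.
B-D#-F#-A: dominant seventh chord on B = scale degree 5 → V7.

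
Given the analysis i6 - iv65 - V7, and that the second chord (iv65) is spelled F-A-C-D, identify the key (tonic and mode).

A minor

The chord Dm7/F is a minor seventh chord rooted on D; its label is iv65.
If D is scale degree 4 and the mode makes that degree carry a minor seventh chord, the tonic is A and the mode is minor.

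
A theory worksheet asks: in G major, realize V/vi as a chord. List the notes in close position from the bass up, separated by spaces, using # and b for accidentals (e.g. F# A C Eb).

B D# F#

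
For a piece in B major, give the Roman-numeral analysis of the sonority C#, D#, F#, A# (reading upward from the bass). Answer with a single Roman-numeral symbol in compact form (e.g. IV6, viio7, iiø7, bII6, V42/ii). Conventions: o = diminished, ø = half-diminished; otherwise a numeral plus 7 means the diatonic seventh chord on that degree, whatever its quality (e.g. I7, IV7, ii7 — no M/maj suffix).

iii42

The pitches D#-F#-A#-C# form a minor seventh chord rooted on D#.
D# is scale degree 3 in B major, and a minor seventh chord on that degree is written iii7.
With C# in the bass the chord is in third inversion, so the figured bass is 42.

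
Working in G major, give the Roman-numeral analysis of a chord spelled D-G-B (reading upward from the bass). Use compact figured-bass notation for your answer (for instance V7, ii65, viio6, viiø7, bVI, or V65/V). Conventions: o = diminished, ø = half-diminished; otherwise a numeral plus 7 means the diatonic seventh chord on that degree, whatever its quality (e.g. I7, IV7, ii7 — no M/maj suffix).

Stacked in thirds the chord is G-B-D: a major triad on G.
G is scale degree 1 in G major, and a major triad on that degree is written I.
With D in the bass the chord is in second inversion, so the figured bass is 64.

I64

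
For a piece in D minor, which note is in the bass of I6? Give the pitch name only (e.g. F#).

I in D minor has root D; the chord is D-F#-A.
The figure 6 means first inversion — the third is in the bass.

F#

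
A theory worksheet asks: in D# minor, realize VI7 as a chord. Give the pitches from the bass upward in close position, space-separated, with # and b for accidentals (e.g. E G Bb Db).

B D# F# A#

In D# minor, the sixth degree is B, and the diatonic chord built there is a major seventh chord.
That chord is spelled B-D#-F#-A#.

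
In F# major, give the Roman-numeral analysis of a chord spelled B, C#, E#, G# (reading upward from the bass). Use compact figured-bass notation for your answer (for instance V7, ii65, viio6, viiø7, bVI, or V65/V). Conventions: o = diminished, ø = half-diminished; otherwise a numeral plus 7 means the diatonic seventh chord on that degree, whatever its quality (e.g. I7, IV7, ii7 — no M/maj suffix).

V42

The pitches C#-E#-G#-B form a dominant seventh chord rooted on C#.
In F# major, C# is the dominant; the diatonic dominant seventh chord there is V7.
With B in the bass the chord is in third inversion, so the figured bass is 42.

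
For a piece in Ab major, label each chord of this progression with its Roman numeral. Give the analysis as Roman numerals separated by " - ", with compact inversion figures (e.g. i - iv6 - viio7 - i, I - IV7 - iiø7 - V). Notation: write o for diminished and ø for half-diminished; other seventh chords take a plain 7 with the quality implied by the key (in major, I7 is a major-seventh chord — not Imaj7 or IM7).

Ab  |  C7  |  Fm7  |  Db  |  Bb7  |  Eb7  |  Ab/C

Ab has root Ab, degree 1 in Ab major, so I.
C7: a dominant seventh chord on C, the applied dominant of vi → V7/vi.
Fm7: minor seventh chord on F = scale degree 6 → vi7.
Db: major triad on Db = scale degree 4 → IV.
Bb7: chromatic; Bb is V of V, so V7/V.
Eb7 has root Eb, degree 5 in Ab major, so V7.
Ab/C: major triad on Ab = scale degree 1 → I6.

I - V7/vi - vi7 - IV - V7/V - V7 - I6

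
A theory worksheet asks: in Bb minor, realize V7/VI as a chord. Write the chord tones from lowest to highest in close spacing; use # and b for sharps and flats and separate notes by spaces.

The slash means an applied dominant: we want the dominant of VI. In Bb minor, VI is Gb major, and its dominant is built on Db.
Building a dominant seventh chord on Db gives Db-F-Ab-Cb.

Db F Ab Cb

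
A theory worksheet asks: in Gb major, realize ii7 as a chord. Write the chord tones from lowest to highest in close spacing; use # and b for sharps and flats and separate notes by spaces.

Ab Cb Eb Gb

In Gb major, the supertonic is Ab, and the diatonic chord built there is a minor seventh chord.
That chord is spelled Ab-Cb-Eb-Gb.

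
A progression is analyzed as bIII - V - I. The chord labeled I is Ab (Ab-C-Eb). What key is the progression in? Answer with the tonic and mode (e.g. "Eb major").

The anchor chord is a major triad on Ab, labeled I.
If Ab is scale degree 1 and the mode makes that degree carry a major triad, the tonic is Ab and the mode is major.

Ab major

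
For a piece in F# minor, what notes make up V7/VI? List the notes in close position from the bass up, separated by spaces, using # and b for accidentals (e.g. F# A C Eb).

A C# E G

The slash means an applied dominant: we want the dominant of VI. In F# minor, VI is D major, and its dominant is built on A.
Building a dominant seventh chord on A gives A-C#-E-G.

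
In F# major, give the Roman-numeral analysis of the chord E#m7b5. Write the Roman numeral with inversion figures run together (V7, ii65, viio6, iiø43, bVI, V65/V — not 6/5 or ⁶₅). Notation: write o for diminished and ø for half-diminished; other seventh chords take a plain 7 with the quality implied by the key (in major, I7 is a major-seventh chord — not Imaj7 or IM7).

The pitches E#-G#-B-D# form a half-diminished seventh chord rooted on E#.
In F# major, E# is the leading tone; the diatonic half-diminished seventh chord there is viiø7.

viiø7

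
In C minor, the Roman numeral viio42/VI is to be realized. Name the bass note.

The applied chord viio42/VI is rooted on G: G-Bb-Db-Fb.
The figure 42 means third inversion — the seventh is in the bass.

Fb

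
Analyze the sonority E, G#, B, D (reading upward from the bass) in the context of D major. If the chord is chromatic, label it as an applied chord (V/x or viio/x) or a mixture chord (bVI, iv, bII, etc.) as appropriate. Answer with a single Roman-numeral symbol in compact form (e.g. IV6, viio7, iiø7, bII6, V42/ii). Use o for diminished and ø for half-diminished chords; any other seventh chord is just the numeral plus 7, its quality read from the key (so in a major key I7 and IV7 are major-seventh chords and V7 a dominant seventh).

V7/V

Stacked in thirds the chord is E-G#-B-D: a dominant seventh chord on E.
E is not a diatonic chord root with this quality in D major, but it lies a perfect fifth above A (V), so the chord functions as an applied dominant of V.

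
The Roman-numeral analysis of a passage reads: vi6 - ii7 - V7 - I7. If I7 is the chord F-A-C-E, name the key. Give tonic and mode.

The anchor chord is a major seventh chord on F, labeled I7.
If F is scale degree 1 and the mode makes that degree carry a major seventh chord, the tonic is F and the mode is major.

F major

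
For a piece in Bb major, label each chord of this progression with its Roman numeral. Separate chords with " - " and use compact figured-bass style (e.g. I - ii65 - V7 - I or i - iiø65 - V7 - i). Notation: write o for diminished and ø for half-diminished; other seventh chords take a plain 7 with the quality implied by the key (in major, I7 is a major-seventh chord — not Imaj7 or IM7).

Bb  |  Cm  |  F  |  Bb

Bb: major triad on Bb = scale degree 1 → I.
Cm has root C, degree 2 in Bb major, so ii.
F: root F is the dominant; major triad there is V.
Bb has root Bb, degree 1 in Bb major, so I.

I - ii - V - I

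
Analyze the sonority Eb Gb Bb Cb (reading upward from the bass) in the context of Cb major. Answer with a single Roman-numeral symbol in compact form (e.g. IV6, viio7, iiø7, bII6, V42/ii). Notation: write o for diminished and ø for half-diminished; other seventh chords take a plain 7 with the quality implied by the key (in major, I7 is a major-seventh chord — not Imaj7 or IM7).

I65

Stacked in thirds the chord is Cb-Eb-Gb-Bb: a major seventh chord on Cb.
In Cb major, Cb is the tonic; the diatonic major seventh chord there is I7.
With Eb in the bass the chord is in first inversion, so the figured bass is 65.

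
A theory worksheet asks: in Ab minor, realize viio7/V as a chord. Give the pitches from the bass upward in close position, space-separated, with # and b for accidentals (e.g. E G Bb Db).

D F Ab Cb

The slash marks an applied leading-tone chord: viio of V. In Ab minor, V is Eb, so the leading tone to it is D, a half step below.
Building a fully diminished seventh chord on D gives D-F-Ab-Cb.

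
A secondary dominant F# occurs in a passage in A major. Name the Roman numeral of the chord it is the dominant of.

ii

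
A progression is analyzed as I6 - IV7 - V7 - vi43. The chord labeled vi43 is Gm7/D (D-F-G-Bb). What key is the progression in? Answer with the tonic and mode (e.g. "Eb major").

vi43 is given as D-F-G-Bb — a minor seventh chord with root G.
vi43 on G implies G is the submediant; that puts the tonic at Bb, and the lowercase numeral fits major mode.

Bb major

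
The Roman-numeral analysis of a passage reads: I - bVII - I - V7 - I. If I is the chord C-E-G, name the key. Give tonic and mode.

C major

The chord C is a major triad rooted on C; its label is I.
If C is scale degree 1 and the mode makes that degree carry a major triad, the tonic is C and the mode is major.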